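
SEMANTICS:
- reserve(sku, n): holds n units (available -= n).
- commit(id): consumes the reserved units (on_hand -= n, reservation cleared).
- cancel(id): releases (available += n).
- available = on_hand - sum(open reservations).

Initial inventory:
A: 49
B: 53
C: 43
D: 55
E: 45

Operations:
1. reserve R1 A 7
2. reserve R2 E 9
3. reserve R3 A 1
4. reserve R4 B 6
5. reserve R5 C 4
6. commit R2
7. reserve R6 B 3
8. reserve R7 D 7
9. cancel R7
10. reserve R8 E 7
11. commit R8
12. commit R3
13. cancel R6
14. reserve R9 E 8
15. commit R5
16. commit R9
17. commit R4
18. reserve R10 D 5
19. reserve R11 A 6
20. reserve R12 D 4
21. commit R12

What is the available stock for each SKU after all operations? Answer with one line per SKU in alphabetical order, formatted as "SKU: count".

Answer: A: 35
B: 47
C: 39
D: 46
E: 21

Derivation:
Step 1: reserve R1 A 7 -> on_hand[A=49 B=53 C=43 D=55 E=45] avail[A=42 B=53 C=43 D=55 E=45] open={R1}
Step 2: reserve R2 E 9 -> on_hand[A=49 B=53 C=43 D=55 E=45] avail[A=42 B=53 C=43 D=55 E=36] open={R1,R2}
Step 3: reserve R3 A 1 -> on_hand[A=49 B=53 C=43 D=55 E=45] avail[A=41 B=53 C=43 D=55 E=36] open={R1,R2,R3}
Step 4: reserve R4 B 6 -> on_hand[A=49 B=53 C=43 D=55 E=45] avail[A=41 B=47 C=43 D=55 E=36] open={R1,R2,R3,R4}
Step 5: reserve R5 C 4 -> on_hand[A=49 B=53 C=43 D=55 E=45] avail[A=41 B=47 C=39 D=55 E=36] open={R1,R2,R3,R4,R5}
Step 6: commit R2 -> on_hand[A=49 B=53 C=43 D=55 E=36] avail[A=41 B=47 C=39 D=55 E=36] open={R1,R3,R4,R5}
Step 7: reserve R6 B 3 -> on_hand[A=49 B=53 C=43 D=55 E=36] avail[A=41 B=44 C=39 D=55 E=36] open={R1,R3,R4,R5,R6}
Step 8: reserve R7 D 7 -> on_hand[A=49 B=53 C=43 D=55 E=36] avail[A=41 B=44 C=39 D=48 E=36] open={R1,R3,R4,R5,R6,R7}
Step 9: cancel R7 -> on_hand[A=49 B=53 C=43 D=55 E=36] avail[A=41 B=44 C=39 D=55 E=36] open={R1,R3,R4,R5,R6}
Step 10: reserve R8 E 7 -> on_hand[A=49 B=53 C=43 D=55 E=36] avail[A=41 B=44 C=39 D=55 E=29] open={R1,R3,R4,R5,R6,R8}
Step 11: commit R8 -> on_hand[A=49 B=53 C=43 D=55 E=29] avail[A=41 B=44 C=39 D=55 E=29] open={R1,R3,R4,R5,R6}
Step 12: commit R3 -> on_hand[A=48 B=53 C=43 D=55 E=29] avail[A=41 B=44 C=39 D=55 E=29] open={R1,R4,R5,R6}
Step 13: cancel R6 -> on_hand[A=48 B=53 C=43 D=55 E=29] avail[A=41 B=47 C=39 D=55 E=29] open={R1,R4,R5}
Step 14: reserve R9 E 8 -> on_hand[A=48 B=53 C=43 D=55 E=29] avail[A=41 B=47 C=39 D=55 E=21] open={R1,R4,R5,R9}
Step 15: commit R5 -> on_hand[A=48 B=53 C=39 D=55 E=29] avail[A=41 B=47 C=39 D=55 E=21] open={R1,R4,R9}
Step 16: commit R9 -> on_hand[A=48 B=53 C=39 D=55 E=21] avail[A=41 B=47 C=39 D=55 E=21] open={R1,R4}
Step 17: commit R4 -> on_hand[A=48 B=47 C=39 D=55 E=21] avail[A=41 B=47 C=39 D=55 E=21] open={R1}
Step 18: reserve R10 D 5 -> on_hand[A=48 B=47 C=39 D=55 E=21] avail[A=41 B=47 C=39 D=50 E=21] open={R1,R10}
Step 19: reserve R11 A 6 -> on_hand[A=48 B=47 C=39 D=55 E=21] avail[A=35 B=47 C=39 D=50 E=21] open={R1,R10,R11}
Step 20: reserve R12 D 4 -> on_hand[A=48 B=47 C=39 D=55 E=21] avail[A=35 B=47 C=39 D=46 E=21] open={R1,R10,R11,R12}
Step 21: commit R12 -> on_hand[A=48 B=47 C=39 D=51 E=21] avail[A=35 B=47 C=39 D=46 E=21] open={R1,R10,R11}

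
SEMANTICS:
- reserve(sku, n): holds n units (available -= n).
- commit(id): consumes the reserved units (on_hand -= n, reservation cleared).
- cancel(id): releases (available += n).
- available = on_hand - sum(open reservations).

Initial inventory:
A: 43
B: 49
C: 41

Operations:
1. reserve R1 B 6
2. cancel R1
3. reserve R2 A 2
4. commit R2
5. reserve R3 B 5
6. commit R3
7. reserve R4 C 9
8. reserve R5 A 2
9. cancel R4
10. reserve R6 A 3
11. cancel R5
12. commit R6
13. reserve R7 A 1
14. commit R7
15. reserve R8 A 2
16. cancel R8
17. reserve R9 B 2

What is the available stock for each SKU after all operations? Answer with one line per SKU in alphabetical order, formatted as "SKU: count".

Answer: A: 37
B: 42
C: 41

Derivation:
Step 1: reserve R1 B 6 -> on_hand[A=43 B=49 C=41] avail[A=43 B=43 C=41] open={R1}
Step 2: cancel R1 -> on_hand[A=43 B=49 C=41] avail[A=43 B=49 C=41] open={}
Step 3: reserve R2 A 2 -> on_hand[A=43 B=49 C=41] avail[A=41 B=49 C=41] open={R2}
Step 4: commit R2 -> on_hand[A=41 B=49 C=41] avail[A=41 B=49 C=41] open={}
Step 5: reserve R3 B 5 -> on_hand[A=41 B=49 C=41] avail[A=41 B=44 C=41] open={R3}
Step 6: commit R3 -> on_hand[A=41 B=44 C=41] avail[A=41 B=44 C=41] open={}
Step 7: reserve R4 C 9 -> on_hand[A=41 B=44 C=41] avail[A=41 B=44 C=32] open={R4}
Step 8: reserve R5 A 2 -> on_hand[A=41 B=44 C=41] avail[A=39 B=44 C=32] open={R4,R5}
Step 9: cancel R4 -> on_hand[A=41 B=44 C=41] avail[A=39 B=44 C=41] open={R5}
Step 10: reserve R6 A 3 -> on_hand[A=41 B=44 C=41] avail[A=36 B=44 C=41] open={R5,R6}
Step 11: cancel R5 -> on_hand[A=41 B=44 C=41] avail[A=38 B=44 C=41] open={R6}
Step 12: commit R6 -> on_hand[A=38 B=44 C=41] avail[A=38 B=44 C=41] open={}
Step 13: reserve R7 A 1 -> on_hand[A=38 B=44 C=41] avail[A=37 B=44 C=41] open={R7}
Step 14: commit R7 -> on_hand[A=37 B=44 C=41] avail[A=37 B=44 C=41] open={}
Step 15: reserve R8 A 2 -> on_hand[A=37 B=44 C=41] avail[A=35 B=44 C=41] open={R8}
Step 16: cancel R8 -> on_hand[A=37 B=44 C=41] avail[A=37 B=44 C=41] open={}
Step 17: reserve R9 B 2 -> on_hand[A=37 B=44 C=41] avail[A=37 B=42 C=41] open={R9}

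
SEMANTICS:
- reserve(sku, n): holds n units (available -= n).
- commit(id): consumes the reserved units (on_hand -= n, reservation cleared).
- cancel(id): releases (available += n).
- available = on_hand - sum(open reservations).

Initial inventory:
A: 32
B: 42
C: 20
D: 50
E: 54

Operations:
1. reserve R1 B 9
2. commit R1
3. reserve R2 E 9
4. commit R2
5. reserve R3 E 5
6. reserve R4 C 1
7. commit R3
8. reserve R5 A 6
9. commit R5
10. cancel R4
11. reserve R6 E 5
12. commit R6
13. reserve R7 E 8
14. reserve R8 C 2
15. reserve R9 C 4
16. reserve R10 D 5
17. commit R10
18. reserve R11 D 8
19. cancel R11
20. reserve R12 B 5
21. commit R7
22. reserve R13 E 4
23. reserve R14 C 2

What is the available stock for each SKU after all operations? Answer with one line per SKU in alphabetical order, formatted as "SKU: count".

Answer: A: 26
B: 28
C: 12
D: 45
E: 23

Derivation:
Step 1: reserve R1 B 9 -> on_hand[A=32 B=42 C=20 D=50 E=54] avail[A=32 B=33 C=20 D=50 E=54] open={R1}
Step 2: commit R1 -> on_hand[A=32 B=33 C=20 D=50 E=54] avail[A=32 B=33 C=20 D=50 E=54] open={}
Step 3: reserve R2 E 9 -> on_hand[A=32 B=33 C=20 D=50 E=54] avail[A=32 B=33 C=20 D=50 E=45] open={R2}
Step 4: commit R2 -> on_hand[A=32 B=33 C=20 D=50 E=45] avail[A=32 B=33 C=20 D=50 E=45] open={}
Step 5: reserve R3 E 5 -> on_hand[A=32 B=33 C=20 D=50 E=45] avail[A=32 B=33 C=20 D=50 E=40] open={R3}
Step 6: reserve R4 C 1 -> on_hand[A=32 B=33 C=20 D=50 E=45] avail[A=32 B=33 C=19 D=50 E=40] open={R3,R4}
Step 7: commit R3 -> on_hand[A=32 B=33 C=20 D=50 E=40] avail[A=32 B=33 C=19 D=50 E=40] open={R4}
Step 8: reserve R5 A 6 -> on_hand[A=32 B=33 C=20 D=50 E=40] avail[A=26 B=33 C=19 D=50 E=40] open={R4,R5}
Step 9: commit R5 -> on_hand[A=26 B=33 C=20 D=50 E=40] avail[A=26 B=33 C=19 D=50 E=40] open={R4}
Step 10: cancel R4 -> on_hand[A=26 B=33 C=20 D=50 E=40] avail[A=26 B=33 C=20 D=50 E=40] open={}
Step 11: reserve R6 E 5 -> on_hand[A=26 B=33 C=20 D=50 E=40] avail[A=26 B=33 C=20 D=50 E=35] open={R6}
Step 12: commit R6 -> on_hand[A=26 B=33 C=20 D=50 E=35] avail[A=26 B=33 C=20 D=50 E=35] open={}
Step 13: reserve R7 E 8 -> on_hand[A=26 B=33 C=20 D=50 E=35] avail[A=26 B=33 C=20 D=50 E=27] open={R7}
Step 14: reserve R8 C 2 -> on_hand[A=26 B=33 C=20 D=50 E=35] avail[A=26 B=33 C=18 D=50 E=27] open={R7,R8}
Step 15: reserve R9 C 4 -> on_hand[A=26 B=33 C=20 D=50 E=35] avail[A=26 B=33 C=14 D=50 E=27] open={R7,R8,R9}
Step 16: reserve R10 D 5 -> on_hand[A=26 B=33 C=20 D=50 E=35] avail[A=26 B=33 C=14 D=45 E=27] open={R10,R7,R8,R9}
Step 17: commit R10 -> on_hand[A=26 B=33 C=20 D=45 E=35] avail[A=26 B=33 C=14 D=45 E=27] open={R7,R8,R9}
Step 18: reserve R11 D 8 -> on_hand[A=26 B=33 C=20 D=45 E=35] avail[A=26 B=33 C=14 D=37 E=27] open={R11,R7,R8,R9}
Step 19: cancel R11 -> on_hand[A=26 B=33 C=20 D=45 E=35] avail[A=26 B=33 C=14 D=45 E=27] open={R7,R8,R9}
Step 20: reserve R12 B 5 -> on_hand[A=26 B=33 C=20 D=45 E=35] avail[A=26 B=28 C=14 D=45 E=27] open={R12,R7,R8,R9}
Step 21: commit R7 -> on_hand[A=26 B=33 C=20 D=45 E=27] avail[A=26 B=28 C=14 D=45 E=27] open={R12,R8,R9}
Step 22: reserve R13 E 4 -> on_hand[A=26 B=33 C=20 D=45 E=27] avail[A=26 B=28 C=14 D=45 E=23] open={R12,R13,R8,R9}
Step 23: reserve R14 C 2 -> on_hand[A=26 B=33 C=20 D=45 E=27] avail[A=26 B=28 C=12 D=45 E=23] open={R12,R13,R14,R8,R9}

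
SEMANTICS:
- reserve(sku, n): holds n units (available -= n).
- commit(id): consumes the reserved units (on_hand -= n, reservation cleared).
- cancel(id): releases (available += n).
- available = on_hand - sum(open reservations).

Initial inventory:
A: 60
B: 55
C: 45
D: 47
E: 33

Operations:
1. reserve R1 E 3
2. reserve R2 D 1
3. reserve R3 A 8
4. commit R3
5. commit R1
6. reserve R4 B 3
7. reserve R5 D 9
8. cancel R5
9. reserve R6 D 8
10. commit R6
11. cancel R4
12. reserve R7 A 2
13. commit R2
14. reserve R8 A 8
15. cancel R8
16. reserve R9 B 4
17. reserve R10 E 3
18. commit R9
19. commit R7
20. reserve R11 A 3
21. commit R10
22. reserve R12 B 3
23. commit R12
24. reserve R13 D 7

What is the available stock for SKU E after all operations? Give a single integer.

Step 1: reserve R1 E 3 -> on_hand[A=60 B=55 C=45 D=47 E=33] avail[A=60 B=55 C=45 D=47 E=30] open={R1}
Step 2: reserve R2 D 1 -> on_hand[A=60 B=55 C=45 D=47 E=33] avail[A=60 B=55 C=45 D=46 E=30] open={R1,R2}
Step 3: reserve R3 A 8 -> on_hand[A=60 B=55 C=45 D=47 E=33] avail[A=52 B=55 C=45 D=46 E=30] open={R1,R2,R3}
Step 4: commit R3 -> on_hand[A=52 B=55 C=45 D=47 E=33] avail[A=52 B=55 C=45 D=46 E=30] open={R1,R2}
Step 5: commit R1 -> on_hand[A=52 B=55 C=45 D=47 E=30] avail[A=52 B=55 C=45 D=46 E=30] open={R2}
Step 6: reserve R4 B 3 -> on_hand[A=52 B=55 C=45 D=47 E=30] avail[A=52 B=52 C=45 D=46 E=30] open={R2,R4}
Step 7: reserve R5 D 9 -> on_hand[A=52 B=55 C=45 D=47 E=30] avail[A=52 B=52 C=45 D=37 E=30] open={R2,R4,R5}
Step 8: cancel R5 -> on_hand[A=52 B=55 C=45 D=47 E=30] avail[A=52 B=52 C=45 D=46 E=30] open={R2,R4}
Step 9: reserve R6 D 8 -> on_hand[A=52 B=55 C=45 D=47 E=30] avail[A=52 B=52 C=45 D=38 E=30] open={R2,R4,R6}
Step 10: commit R6 -> on_hand[A=52 B=55 C=45 D=39 E=30] avail[A=52 B=52 C=45 D=38 E=30] open={R2,R4}
Step 11: cancel R4 -> on_hand[A=52 B=55 C=45 D=39 E=30] avail[A=52 B=55 C=45 D=38 E=30] open={R2}
Step 12: reserve R7 A 2 -> on_hand[A=52 B=55 C=45 D=39 E=30] avail[A=50 B=55 C=45 D=38 E=30] open={R2,R7}
Step 13: commit R2 -> on_hand[A=52 B=55 C=45 D=38 E=30] avail[A=50 B=55 C=45 D=38 E=30] open={R7}
Step 14: reserve R8 A 8 -> on_hand[A=52 B=55 C=45 D=38 E=30] avail[A=42 B=55 C=45 D=38 E=30] open={R7,R8}
Step 15: cancel R8 -> on_hand[A=52 B=55 C=45 D=38 E=30] avail[A=50 B=55 C=45 D=38 E=30] open={R7}
Step 16: reserve R9 B 4 -> on_hand[A=52 B=55 C=45 D=38 E=30] avail[A=50 B=51 C=45 D=38 E=30] open={R7,R9}
Step 17: reserve R10 E 3 -> on_hand[A=52 B=55 C=45 D=38 E=30] avail[A=50 B=51 C=45 D=38 E=27] open={R10,R7,R9}
Step 18: commit R9 -> on_hand[A=52 B=51 C=45 D=38 E=30] avail[A=50 B=51 C=45 D=38 E=27] open={R10,R7}
Step 19: commit R7 -> on_hand[A=50 B=51 C=45 D=38 E=30] avail[A=50 B=51 C=45 D=38 E=27] open={R10}
Step 20: reserve R11 A 3 -> on_hand[A=50 B=51 C=45 D=38 E=30] avail[A=47 B=51 C=45 D=38 E=27] open={R10,R11}
Step 21: commit R10 -> on_hand[A=50 B=51 C=45 D=38 E=27] avail[A=47 B=51 C=45 D=38 E=27] open={R11}
Step 22: reserve R12 B 3 -> on_hand[A=50 B=51 C=45 D=38 E=27] avail[A=47 B=48 C=45 D=38 E=27] open={R11,R12}
Step 23: commit R12 -> on_hand[A=50 B=48 C=45 D=38 E=27] avail[A=47 B=48 C=45 D=38 E=27] open={R11}
Step 24: reserve R13 D 7 -> on_hand[A=50 B=48 C=45 D=38 E=27] avail[A=47 B=48 C=45 D=31 E=27] open={R11,R13}
Final available[E] = 27

Answer: 27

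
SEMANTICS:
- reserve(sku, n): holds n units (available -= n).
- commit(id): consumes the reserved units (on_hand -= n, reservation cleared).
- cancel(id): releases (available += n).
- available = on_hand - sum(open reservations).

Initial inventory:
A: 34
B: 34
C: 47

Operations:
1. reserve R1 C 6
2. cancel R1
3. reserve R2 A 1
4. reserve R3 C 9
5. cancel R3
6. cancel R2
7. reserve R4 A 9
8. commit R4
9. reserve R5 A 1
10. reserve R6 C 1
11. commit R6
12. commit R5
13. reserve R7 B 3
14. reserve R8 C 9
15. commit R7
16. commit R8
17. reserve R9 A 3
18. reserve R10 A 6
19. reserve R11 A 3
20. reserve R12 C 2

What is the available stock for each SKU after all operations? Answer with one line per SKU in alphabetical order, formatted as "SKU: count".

Answer: A: 12
B: 31
C: 35

Derivation:
Step 1: reserve R1 C 6 -> on_hand[A=34 B=34 C=47] avail[A=34 B=34 C=41] open={R1}
Step 2: cancel R1 -> on_hand[A=34 B=34 C=47] avail[A=34 B=34 C=47] open={}
Step 3: reserve R2 A 1 -> on_hand[A=34 B=34 C=47] avail[A=33 B=34 C=47] open={R2}
Step 4: reserve R3 C 9 -> on_hand[A=34 B=34 C=47] avail[A=33 B=34 C=38] open={R2,R3}
Step 5: cancel R3 -> on_hand[A=34 B=34 C=47] avail[A=33 B=34 C=47] open={R2}
Step 6: cancel R2 -> on_hand[A=34 B=34 C=47] avail[A=34 B=34 C=47] open={}
Step 7: reserve R4 A 9 -> on_hand[A=34 B=34 C=47] avail[A=25 B=34 C=47] open={R4}
Step 8: commit R4 -> on_hand[A=25 B=34 C=47] avail[A=25 B=34 C=47] open={}
Step 9: reserve R5 A 1 -> on_hand[A=25 B=34 C=47] avail[A=24 B=34 C=47] open={R5}
Step 10: reserve R6 C 1 -> on_hand[A=25 B=34 C=47] avail[A=24 B=34 C=46] open={R5,R6}
Step 11: commit R6 -> on_hand[A=25 B=34 C=46] avail[A=24 B=34 C=46] open={R5}
Step 12: commit R5 -> on_hand[A=24 B=34 C=46] avail[A=24 B=34 C=46] open={}
Step 13: reserve R7 B 3 -> on_hand[A=24 B=34 C=46] avail[A=24 B=31 C=46] open={R7}
Step 14: reserve R8 C 9 -> on_hand[A=24 B=34 C=46] avail[A=24 B=31 C=37] open={R7,R8}
Step 15: commit R7 -> on_hand[A=24 B=31 C=46] avail[A=24 B=31 C=37] open={R8}
Step 16: commit R8 -> on_hand[A=24 B=31 C=37] avail[A=24 B=31 C=37] open={}
Step 17: reserve R9 A 3 -> on_hand[A=24 B=31 C=37] avail[A=21 B=31 C=37] open={R9}
Step 18: reserve R10 A 6 -> on_hand[A=24 B=31 C=37] avail[A=15 B=31 C=37] open={R10,R9}
Step 19: reserve R11 A 3 -> on_hand[A=24 B=31 C=37] avail[A=12 B=31 C=37] open={R10,R11,R9}
Step 20: reserve R12 C 2 -> on_hand[A=24 B=31 C=37] avail[A=12 B=31 C=35] open={R10,R11,R12,R9}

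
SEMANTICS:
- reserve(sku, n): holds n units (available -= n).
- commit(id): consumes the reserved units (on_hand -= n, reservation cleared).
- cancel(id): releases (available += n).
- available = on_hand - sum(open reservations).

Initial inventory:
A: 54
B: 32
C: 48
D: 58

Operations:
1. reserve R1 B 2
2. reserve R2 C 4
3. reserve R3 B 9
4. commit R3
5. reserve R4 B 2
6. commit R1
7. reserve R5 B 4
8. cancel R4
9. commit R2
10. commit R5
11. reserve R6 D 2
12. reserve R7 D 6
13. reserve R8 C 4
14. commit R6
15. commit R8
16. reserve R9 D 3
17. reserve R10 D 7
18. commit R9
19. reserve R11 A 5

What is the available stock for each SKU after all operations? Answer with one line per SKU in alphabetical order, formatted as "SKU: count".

Answer: A: 49
B: 17
C: 40
D: 40

Derivation:
Step 1: reserve R1 B 2 -> on_hand[A=54 B=32 C=48 D=58] avail[A=54 B=30 C=48 D=58] open={R1}
Step 2: reserve R2 C 4 -> on_hand[A=54 B=32 C=48 D=58] avail[A=54 B=30 C=44 D=58] open={R1,R2}
Step 3: reserve R3 B 9 -> on_hand[A=54 B=32 C=48 D=58] avail[A=54 B=21 C=44 D=58] open={R1,R2,R3}
Step 4: commit R3 -> on_hand[A=54 B=23 C=48 D=58] avail[A=54 B=21 C=44 D=58] open={R1,R2}
Step 5: reserve R4 B 2 -> on_hand[A=54 B=23 C=48 D=58] avail[A=54 B=19 C=44 D=58] open={R1,R2,R4}
Step 6: commit R1 -> on_hand[A=54 B=21 C=48 D=58] avail[A=54 B=19 C=44 D=58] open={R2,R4}
Step 7: reserve R5 B 4 -> on_hand[A=54 B=21 C=48 D=58] avail[A=54 B=15 C=44 D=58] open={R2,R4,R5}
Step 8: cancel R4 -> on_hand[A=54 B=21 C=48 D=58] avail[A=54 B=17 C=44 D=58] open={R2,R5}
Step 9: commit R2 -> on_hand[A=54 B=21 C=44 D=58] avail[A=54 B=17 C=44 D=58] open={R5}
Step 10: commit R5 -> on_hand[A=54 B=17 C=44 D=58] avail[A=54 B=17 C=44 D=58] open={}
Step 11: reserve R6 D 2 -> on_hand[A=54 B=17 C=44 D=58] avail[A=54 B=17 C=44 D=56] open={R6}
Step 12: reserve R7 D 6 -> on_hand[A=54 B=17 C=44 D=58] avail[A=54 B=17 C=44 D=50] open={R6,R7}
Step 13: reserve R8 C 4 -> on_hand[A=54 B=17 C=44 D=58] avail[A=54 B=17 C=40 D=50] open={R6,R7,R8}
Step 14: commit R6 -> on_hand[A=54 B=17 C=44 D=56] avail[A=54 B=17 C=40 D=50] open={R7,R8}
Step 15: commit R8 -> on_hand[A=54 B=17 C=40 D=56] avail[A=54 B=17 C=40 D=50] open={R7}
Step 16: reserve R9 D 3 -> on_hand[A=54 B=17 C=40 D=56] avail[A=54 B=17 C=40 D=47] open={R7,R9}
Step 17: reserve R10 D 7 -> on_hand[A=54 B=17 C=40 D=56] avail[A=54 B=17 C=40 D=40] open={R10,R7,R9}
Step 18: commit R9 -> on_hand[A=54 B=17 C=40 D=53] avail[A=54 B=17 C=40 D=40] open={R10,R7}
Step 19: reserve R11 A 5 -> on_hand[A=54 B=17 C=40 D=53] avail[A=49 B=17 C=40 D=40] open={R10,R11,R7}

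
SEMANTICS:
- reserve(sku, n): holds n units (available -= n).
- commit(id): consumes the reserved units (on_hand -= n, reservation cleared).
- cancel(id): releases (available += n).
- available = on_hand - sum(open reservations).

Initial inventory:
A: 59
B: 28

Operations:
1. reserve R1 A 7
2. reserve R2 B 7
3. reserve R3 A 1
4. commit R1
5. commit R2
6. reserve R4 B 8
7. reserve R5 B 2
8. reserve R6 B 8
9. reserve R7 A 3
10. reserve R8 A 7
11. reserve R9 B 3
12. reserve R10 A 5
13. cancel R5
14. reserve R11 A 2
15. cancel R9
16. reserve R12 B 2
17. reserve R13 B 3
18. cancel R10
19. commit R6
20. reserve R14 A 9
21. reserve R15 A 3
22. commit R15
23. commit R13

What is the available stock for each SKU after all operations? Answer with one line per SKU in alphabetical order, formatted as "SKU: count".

Step 1: reserve R1 A 7 -> on_hand[A=59 B=28] avail[A=52 B=28] open={R1}
Step 2: reserve R2 B 7 -> on_hand[A=59 B=28] avail[A=52 B=21] open={R1,R2}
Step 3: reserve R3 A 1 -> on_hand[A=59 B=28] avail[A=51 B=21] open={R1,R2,R3}
Step 4: commit R1 -> on_hand[A=52 B=28] avail[A=51 B=21] open={R2,R3}
Step 5: commit R2 -> on_hand[A=52 B=21] avail[A=51 B=21] open={R3}
Step 6: reserve R4 B 8 -> on_hand[A=52 B=21] avail[A=51 B=13] open={R3,R4}
Step 7: reserve R5 B 2 -> on_hand[A=52 B=21] avail[A=51 B=11] open={R3,R4,R5}
Step 8: reserve R6 B 8 -> on_hand[A=52 B=21] avail[A=51 B=3] open={R3,R4,R5,R6}
Step 9: reserve R7 A 3 -> on_hand[A=52 B=21] avail[A=48 B=3] open={R3,R4,R5,R6,R7}
Step 10: reserve R8 A 7 -> on_hand[A=52 B=21] avail[A=41 B=3] open={R3,R4,R5,R6,R7,R8}
Step 11: reserve R9 B 3 -> on_hand[A=52 B=21] avail[A=41 B=0] open={R3,R4,R5,R6,R7,R8,R9}
Step 12: reserve R10 A 5 -> on_hand[A=52 B=21] avail[A=36 B=0] open={R10,R3,R4,R5,R6,R7,R8,R9}
Step 13: cancel R5 -> on_hand[A=52 B=21] avail[A=36 B=2] open={R10,R3,R4,R6,R7,R8,R9}
Step 14: reserve R11 A 2 -> on_hand[A=52 B=21] avail[A=34 B=2] open={R10,R11,R3,R4,R6,R7,R8,R9}
Step 15: cancel R9 -> on_hand[A=52 B=21] avail[A=34 B=5] open={R10,R11,R3,R4,R6,R7,R8}
Step 16: reserve R12 B 2 -> on_hand[A=52 B=21] avail[A=34 B=3] open={R10,R11,R12,R3,R4,R6,R7,R8}
Step 17: reserve R13 B 3 -> on_hand[A=52 B=21] avail[A=34 B=0] open={R10,R11,R12,R13,R3,R4,R6,R7,R8}
Step 18: cancel R10 -> on_hand[A=52 B=21] avail[A=39 B=0] open={R11,R12,R13,R3,R4,R6,R7,R8}
Step 19: commit R6 -> on_hand[A=52 B=13] avail[A=39 B=0] open={R11,R12,R13,R3,R4,R7,R8}
Step 20: reserve R14 A 9 -> on_hand[A=52 B=13] avail[A=30 B=0] open={R11,R12,R13,R14,R3,R4,R7,R8}
Step 21: reserve R15 A 3 -> on_hand[A=52 B=13] avail[A=27 B=0] open={R11,R12,R13,R14,R15,R3,R4,R7,R8}
Step 22: commit R15 -> on_hand[A=49 B=13] avail[A=27 B=0] open={R11,R12,R13,R14,R3,R4,R7,R8}
Step 23: commit R13 -> on_hand[A=49 B=10] avail[A=27 B=0] open={R11,R12,R14,R3,R4,R7,R8}

Answer: A: 27
B: 0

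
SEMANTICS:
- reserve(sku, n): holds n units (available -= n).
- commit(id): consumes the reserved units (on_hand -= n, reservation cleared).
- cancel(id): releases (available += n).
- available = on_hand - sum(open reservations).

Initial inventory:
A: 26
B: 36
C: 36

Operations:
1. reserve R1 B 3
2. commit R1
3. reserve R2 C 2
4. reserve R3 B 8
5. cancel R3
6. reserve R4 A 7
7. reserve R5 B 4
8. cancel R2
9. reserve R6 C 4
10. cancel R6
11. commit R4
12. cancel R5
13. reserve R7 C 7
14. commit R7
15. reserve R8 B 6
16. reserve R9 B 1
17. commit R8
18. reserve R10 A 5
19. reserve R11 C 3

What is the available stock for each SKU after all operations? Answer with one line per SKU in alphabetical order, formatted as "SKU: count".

Step 1: reserve R1 B 3 -> on_hand[A=26 B=36 C=36] avail[A=26 B=33 C=36] open={R1}
Step 2: commit R1 -> on_hand[A=26 B=33 C=36] avail[A=26 B=33 C=36] open={}
Step 3: reserve R2 C 2 -> on_hand[A=26 B=33 C=36] avail[A=26 B=33 C=34] open={R2}
Step 4: reserve R3 B 8 -> on_hand[A=26 B=33 C=36] avail[A=26 B=25 C=34] open={R2,R3}
Step 5: cancel R3 -> on_hand[A=26 B=33 C=36] avail[A=26 B=33 C=34] open={R2}
Step 6: reserve R4 A 7 -> on_hand[A=26 B=33 C=36] avail[A=19 B=33 C=34] open={R2,R4}
Step 7: reserve R5 B 4 -> on_hand[A=26 B=33 C=36] avail[A=19 B=29 C=34] open={R2,R4,R5}
Step 8: cancel R2 -> on_hand[A=26 B=33 C=36] avail[A=19 B=29 C=36] open={R4,R5}
Step 9: reserve R6 C 4 -> on_hand[A=26 B=33 C=36] avail[A=19 B=29 C=32] open={R4,R5,R6}
Step 10: cancel R6 -> on_hand[A=26 B=33 C=36] avail[A=19 B=29 C=36] open={R4,R5}
Step 11: commit R4 -> on_hand[A=19 B=33 C=36] avail[A=19 B=29 C=36] open={R5}
Step 12: cancel R5 -> on_hand[A=19 B=33 C=36] avail[A=19 B=33 C=36] open={}
Step 13: reserve R7 C 7 -> on_hand[A=19 B=33 C=36] avail[A=19 B=33 C=29] open={R7}
Step 14: commit R7 -> on_hand[A=19 B=33 C=29] avail[A=19 B=33 C=29] open={}
Step 15: reserve R8 B 6 -> on_hand[A=19 B=33 C=29] avail[A=19 B=27 C=29] open={R8}
Step 16: reserve R9 B 1 -> on_hand[A=19 B=33 C=29] avail[A=19 B=26 C=29] open={R8,R9}
Step 17: commit R8 -> on_hand[A=19 B=27 C=29] avail[A=19 B=26 C=29] open={R9}
Step 18: reserve R10 A 5 -> on_hand[A=19 B=27 C=29] avail[A=14 B=26 C=29] open={R10,R9}
Step 19: reserve R11 C 3 -> on_hand[A=19 B=27 C=29] avail[A=14 B=26 C=26] open={R10,R11,R9}

Answer: A: 14
B: 26
C: 26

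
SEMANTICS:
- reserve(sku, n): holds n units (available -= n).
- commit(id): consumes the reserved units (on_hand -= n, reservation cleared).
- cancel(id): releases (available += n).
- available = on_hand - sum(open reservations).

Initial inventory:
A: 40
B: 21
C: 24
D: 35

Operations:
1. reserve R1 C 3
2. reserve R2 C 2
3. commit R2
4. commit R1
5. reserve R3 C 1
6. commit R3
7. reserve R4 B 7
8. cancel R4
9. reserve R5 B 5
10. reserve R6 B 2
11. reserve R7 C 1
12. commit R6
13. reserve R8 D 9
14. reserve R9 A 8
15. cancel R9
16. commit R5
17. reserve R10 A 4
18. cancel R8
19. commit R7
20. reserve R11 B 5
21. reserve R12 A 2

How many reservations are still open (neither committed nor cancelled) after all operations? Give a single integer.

Step 1: reserve R1 C 3 -> on_hand[A=40 B=21 C=24 D=35] avail[A=40 B=21 C=21 D=35] open={R1}
Step 2: reserve R2 C 2 -> on_hand[A=40 B=21 C=24 D=35] avail[A=40 B=21 C=19 D=35] open={R1,R2}
Step 3: commit R2 -> on_hand[A=40 B=21 C=22 D=35] avail[A=40 B=21 C=19 D=35] open={R1}
Step 4: commit R1 -> on_hand[A=40 B=21 C=19 D=35] avail[A=40 B=21 C=19 D=35] open={}
Step 5: reserve R3 C 1 -> on_hand[A=40 B=21 C=19 D=35] avail[A=40 B=21 C=18 D=35] open={R3}
Step 6: commit R3 -> on_hand[A=40 B=21 C=18 D=35] avail[A=40 B=21 C=18 D=35] open={}
Step 7: reserve R4 B 7 -> on_hand[A=40 B=21 C=18 D=35] avail[A=40 B=14 C=18 D=35] open={R4}
Step 8: cancel R4 -> on_hand[A=40 B=21 C=18 D=35] avail[A=40 B=21 C=18 D=35] open={}
Step 9: reserve R5 B 5 -> on_hand[A=40 B=21 C=18 D=35] avail[A=40 B=16 C=18 D=35] open={R5}
Step 10: reserve R6 B 2 -> on_hand[A=40 B=21 C=18 D=35] avail[A=40 B=14 C=18 D=35] open={R5,R6}
Step 11: reserve R7 C 1 -> on_hand[A=40 B=21 C=18 D=35] avail[A=40 B=14 C=17 D=35] open={R5,R6,R7}
Step 12: commit R6 -> on_hand[A=40 B=19 C=18 D=35] avail[A=40 B=14 C=17 D=35] open={R5,R7}
Step 13: reserve R8 D 9 -> on_hand[A=40 B=19 C=18 D=35] avail[A=40 B=14 C=17 D=26] open={R5,R7,R8}
Step 14: reserve R9 A 8 -> on_hand[A=40 B=19 C=18 D=35] avail[A=32 B=14 C=17 D=26] open={R5,R7,R8,R9}
Step 15: cancel R9 -> on_hand[A=40 B=19 C=18 D=35] avail[A=40 B=14 C=17 D=26] open={R5,R7,R8}
Step 16: commit R5 -> on_hand[A=40 B=14 C=18 D=35] avail[A=40 B=14 C=17 D=26] open={R7,R8}
Step 17: reserve R10 A 4 -> on_hand[A=40 B=14 C=18 D=35] avail[A=36 B=14 C=17 D=26] open={R10,R7,R8}
Step 18: cancel R8 -> on_hand[A=40 B=14 C=18 D=35] avail[A=36 B=14 C=17 D=35] open={R10,R7}
Step 19: commit R7 -> on_hand[A=40 B=14 C=17 D=35] avail[A=36 B=14 C=17 D=35] open={R10}
Step 20: reserve R11 B 5 -> on_hand[A=40 B=14 C=17 D=35] avail[A=36 B=9 C=17 D=35] open={R10,R11}
Step 21: reserve R12 A 2 -> on_hand[A=40 B=14 C=17 D=35] avail[A=34 B=9 C=17 D=35] open={R10,R11,R12}
Open reservations: ['R10', 'R11', 'R12'] -> 3

Answer: 3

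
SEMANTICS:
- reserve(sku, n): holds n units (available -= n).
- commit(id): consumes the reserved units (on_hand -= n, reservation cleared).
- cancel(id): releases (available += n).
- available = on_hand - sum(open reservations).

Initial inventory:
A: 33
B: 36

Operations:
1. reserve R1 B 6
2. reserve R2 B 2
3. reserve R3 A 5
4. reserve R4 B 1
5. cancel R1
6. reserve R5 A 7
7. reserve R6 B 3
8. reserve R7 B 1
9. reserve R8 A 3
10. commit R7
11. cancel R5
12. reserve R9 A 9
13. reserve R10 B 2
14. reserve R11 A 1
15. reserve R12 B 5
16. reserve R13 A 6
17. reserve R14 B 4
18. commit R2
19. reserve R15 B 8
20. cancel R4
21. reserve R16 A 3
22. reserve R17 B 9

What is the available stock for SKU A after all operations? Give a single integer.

Answer: 6

Derivation:
Step 1: reserve R1 B 6 -> on_hand[A=33 B=36] avail[A=33 B=30] open={R1}
Step 2: reserve R2 B 2 -> on_hand[A=33 B=36] avail[A=33 B=28] open={R1,R2}
Step 3: reserve R3 A 5 -> on_hand[A=33 B=36] avail[A=28 B=28] open={R1,R2,R3}
Step 4: reserve R4 B 1 -> on_hand[A=33 B=36] avail[A=28 B=27] open={R1,R2,R3,R4}
Step 5: cancel R1 -> on_hand[A=33 B=36] avail[A=28 B=33] open={R2,R3,R4}
Step 6: reserve R5 A 7 -> on_hand[A=33 B=36] avail[A=21 B=33] open={R2,R3,R4,R5}
Step 7: reserve R6 B 3 -> on_hand[A=33 B=36] avail[A=21 B=30] open={R2,R3,R4,R5,R6}
Step 8: reserve R7 B 1 -> on_hand[A=33 B=36] avail[A=21 B=29] open={R2,R3,R4,R5,R6,R7}
Step 9: reserve R8 A 3 -> on_hand[A=33 B=36] avail[A=18 B=29] open={R2,R3,R4,R5,R6,R7,R8}
Step 10: commit R7 -> on_hand[A=33 B=35] avail[A=18 B=29] open={R2,R3,R4,R5,R6,R8}
Step 11: cancel R5 -> on_hand[A=33 B=35] avail[A=25 B=29] open={R2,R3,R4,R6,R8}
Step 12: reserve R9 A 9 -> on_hand[A=33 B=35] avail[A=16 B=29] open={R2,R3,R4,R6,R8,R9}
Step 13: reserve R10 B 2 -> on_hand[A=33 B=35] avail[A=16 B=27] open={R10,R2,R3,R4,R6,R8,R9}
Step 14: reserve R11 A 1 -> on_hand[A=33 B=35] avail[A=15 B=27] open={R10,R11,R2,R3,R4,R6,R8,R9}
Step 15: reserve R12 B 5 -> on_hand[A=33 B=35] avail[A=15 B=22] open={R10,R11,R12,R2,R3,R4,R6,R8,R9}
Step 16: reserve R13 A 6 -> on_hand[A=33 B=35] avail[A=9 B=22] open={R10,R11,R12,R13,R2,R3,R4,R6,R8,R9}
Step 17: reserve R14 B 4 -> on_hand[A=33 B=35] avail[A=9 B=18] open={R10,R11,R12,R13,R14,R2,R3,R4,R6,R8,R9}
Step 18: commit R2 -> on_hand[A=33 B=33] avail[A=9 B=18] open={R10,R11,R12,R13,R14,R3,R4,R6,R8,R9}
Step 19: reserve R15 B 8 -> on_hand[A=33 B=33] avail[A=9 B=10] open={R10,R11,R12,R13,R14,R15,R3,R4,R6,R8,R9}
Step 20: cancel R4 -> on_hand[A=33 B=33] avail[A=9 B=11] open={R10,R11,R12,R13,R14,R15,R3,R6,R8,R9}
Step 21: reserve R16 A 3 -> on_hand[A=33 B=33] avail[A=6 B=11] open={R10,R11,R12,R13,R14,R15,R16,R3,R6,R8,R9}
Step 22: reserve R17 B 9 -> on_hand[A=33 B=33] avail[A=6 B=2] open={R10,R11,R12,R13,R14,R15,R16,R17,R3,R6,R8,R9}
Final available[A] = 6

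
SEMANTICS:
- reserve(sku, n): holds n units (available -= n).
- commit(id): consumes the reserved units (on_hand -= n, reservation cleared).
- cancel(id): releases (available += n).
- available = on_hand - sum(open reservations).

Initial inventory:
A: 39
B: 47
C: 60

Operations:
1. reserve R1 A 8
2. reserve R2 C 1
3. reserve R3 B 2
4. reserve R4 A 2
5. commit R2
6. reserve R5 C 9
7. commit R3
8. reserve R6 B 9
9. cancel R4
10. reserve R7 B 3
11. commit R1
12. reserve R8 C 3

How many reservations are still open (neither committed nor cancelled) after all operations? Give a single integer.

Answer: 4

Derivation:
Step 1: reserve R1 A 8 -> on_hand[A=39 B=47 C=60] avail[A=31 B=47 C=60] open={R1}
Step 2: reserve R2 C 1 -> on_hand[A=39 B=47 C=60] avail[A=31 B=47 C=59] open={R1,R2}
Step 3: reserve R3 B 2 -> on_hand[A=39 B=47 C=60] avail[A=31 B=45 C=59] open={R1,R2,R3}
Step 4: reserve R4 A 2 -> on_hand[A=39 B=47 C=60] avail[A=29 B=45 C=59] open={R1,R2,R3,R4}
Step 5: commit R2 -> on_hand[A=39 B=47 C=59] avail[A=29 B=45 C=59] open={R1,R3,R4}
Step 6: reserve R5 C 9 -> on_hand[A=39 B=47 C=59] avail[A=29 B=45 C=50] open={R1,R3,R4,R5}
Step 7: commit R3 -> on_hand[A=39 B=45 C=59] avail[A=29 B=45 C=50] open={R1,R4,R5}
Step 8: reserve R6 B 9 -> on_hand[A=39 B=45 C=59] avail[A=29 B=36 C=50] open={R1,R4,R5,R6}
Step 9: cancel R4 -> on_hand[A=39 B=45 C=59] avail[A=31 B=36 C=50] open={R1,R5,R6}
Step 10: reserve R7 B 3 -> on_hand[A=39 B=45 C=59] avail[A=31 B=33 C=50] open={R1,R5,R6,R7}
Step 11: commit R1 -> on_hand[A=31 B=45 C=59] avail[A=31 B=33 C=50] open={R5,R6,R7}
Step 12: reserve R8 C 3 -> on_hand[A=31 B=45 C=59] avail[A=31 B=33 C=47] open={R5,R6,R7,R8}
Open reservations: ['R5', 'R6', 'R7', 'R8'] -> 4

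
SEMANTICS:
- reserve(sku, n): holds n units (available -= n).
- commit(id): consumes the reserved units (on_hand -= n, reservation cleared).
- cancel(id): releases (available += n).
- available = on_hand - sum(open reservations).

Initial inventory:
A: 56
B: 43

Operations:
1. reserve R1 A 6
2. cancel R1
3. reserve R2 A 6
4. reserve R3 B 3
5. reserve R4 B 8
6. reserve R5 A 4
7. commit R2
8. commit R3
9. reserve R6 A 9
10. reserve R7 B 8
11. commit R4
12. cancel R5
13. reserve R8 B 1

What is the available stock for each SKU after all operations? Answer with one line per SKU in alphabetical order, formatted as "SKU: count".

Step 1: reserve R1 A 6 -> on_hand[A=56 B=43] avail[A=50 B=43] open={R1}
Step 2: cancel R1 -> on_hand[A=56 B=43] avail[A=56 B=43] open={}
Step 3: reserve R2 A 6 -> on_hand[A=56 B=43] avail[A=50 B=43] open={R2}
Step 4: reserve R3 B 3 -> on_hand[A=56 B=43] avail[A=50 B=40] open={R2,R3}
Step 5: reserve R4 B 8 -> on_hand[A=56 B=43] avail[A=50 B=32] open={R2,R3,R4}
Step 6: reserve R5 A 4 -> on_hand[A=56 B=43] avail[A=46 B=32] open={R2,R3,R4,R5}
Step 7: commit R2 -> on_hand[A=50 B=43] avail[A=46 B=32] open={R3,R4,R5}
Step 8: commit R3 -> on_hand[A=50 B=40] avail[A=46 B=32] open={R4,R5}
Step 9: reserve R6 A 9 -> on_hand[A=50 B=40] avail[A=37 B=32] open={R4,R5,R6}
Step 10: reserve R7 B 8 -> on_hand[A=50 B=40] avail[A=37 B=24] open={R4,R5,R6,R7}
Step 11: commit R4 -> on_hand[A=50 B=32] avail[A=37 B=24] open={R5,R6,R7}
Step 12: cancel R5 -> on_hand[A=50 B=32] avail[A=41 B=24] open={R6,R7}
Step 13: reserve R8 B 1 -> on_hand[A=50 B=32] avail[A=41 B=23] open={R6,R7,R8}

Answer: A: 41
B: 23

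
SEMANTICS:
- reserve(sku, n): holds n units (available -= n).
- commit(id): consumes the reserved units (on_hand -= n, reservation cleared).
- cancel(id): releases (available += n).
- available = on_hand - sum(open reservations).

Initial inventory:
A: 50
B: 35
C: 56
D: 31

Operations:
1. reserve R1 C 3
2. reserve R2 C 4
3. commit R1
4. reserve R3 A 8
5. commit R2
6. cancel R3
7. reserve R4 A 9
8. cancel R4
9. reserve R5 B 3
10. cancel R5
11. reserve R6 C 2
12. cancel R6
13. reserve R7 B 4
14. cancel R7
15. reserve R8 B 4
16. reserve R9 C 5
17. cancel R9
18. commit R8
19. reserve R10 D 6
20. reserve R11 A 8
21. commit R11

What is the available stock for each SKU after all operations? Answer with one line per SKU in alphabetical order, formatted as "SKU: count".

Answer: A: 42
B: 31
C: 49
D: 25

Derivation:
Step 1: reserve R1 C 3 -> on_hand[A=50 B=35 C=56 D=31] avail[A=50 B=35 C=53 D=31] open={R1}
Step 2: reserve R2 C 4 -> on_hand[A=50 B=35 C=56 D=31] avail[A=50 B=35 C=49 D=31] open={R1,R2}
Step 3: commit R1 -> on_hand[A=50 B=35 C=53 D=31] avail[A=50 B=35 C=49 D=31] open={R2}
Step 4: reserve R3 A 8 -> on_hand[A=50 B=35 C=53 D=31] avail[A=42 B=35 C=49 D=31] open={R2,R3}
Step 5: commit R2 -> on_hand[A=50 B=35 C=49 D=31] avail[A=42 B=35 C=49 D=31] open={R3}
Step 6: cancel R3 -> on_hand[A=50 B=35 C=49 D=31] avail[A=50 B=35 C=49 D=31] open={}
Step 7: reserve R4 A 9 -> on_hand[A=50 B=35 C=49 D=31] avail[A=41 B=35 C=49 D=31] open={R4}
Step 8: cancel R4 -> on_hand[A=50 B=35 C=49 D=31] avail[A=50 B=35 C=49 D=31] open={}
Step 9: reserve R5 B 3 -> on_hand[A=50 B=35 C=49 D=31] avail[A=50 B=32 C=49 D=31] open={R5}
Step 10: cancel R5 -> on_hand[A=50 B=35 C=49 D=31] avail[A=50 B=35 C=49 D=31] open={}
Step 11: reserve R6 C 2 -> on_hand[A=50 B=35 C=49 D=31] avail[A=50 B=35 C=47 D=31] open={R6}
Step 12: cancel R6 -> on_hand[A=50 B=35 C=49 D=31] avail[A=50 B=35 C=49 D=31] open={}
Step 13: reserve R7 B 4 -> on_hand[A=50 B=35 C=49 D=31] avail[A=50 B=31 C=49 D=31] open={R7}
Step 14: cancel R7 -> on_hand[A=50 B=35 C=49 D=31] avail[A=50 B=35 C=49 D=31] open={}
Step 15: reserve R8 B 4 -> on_hand[A=50 B=35 C=49 D=31] avail[A=50 B=31 C=49 D=31] open={R8}
Step 16: reserve R9 C 5 -> on_hand[A=50 B=35 C=49 D=31] avail[A=50 B=31 C=44 D=31] open={R8,R9}
Step 17: cancel R9 -> on_hand[A=50 B=35 C=49 D=31] avail[A=50 B=31 C=49 D=31] open={R8}
Step 18: commit R8 -> on_hand[A=50 B=31 C=49 D=31] avail[A=50 B=31 C=49 D=31] open={}
Step 19: reserve R10 D 6 -> on_hand[A=50 B=31 C=49 D=31] avail[A=50 B=31 C=49 D=25] open={R10}
Step 20: reserve R11 A 8 -> on_hand[A=50 B=31 C=49 D=31] avail[A=42 B=31 C=49 D=25] open={R10,R11}
Step 21: commit R11 -> on_hand[A=42 B=31 C=49 D=31] avail[A=42 B=31 C=49 D=25] open={R10}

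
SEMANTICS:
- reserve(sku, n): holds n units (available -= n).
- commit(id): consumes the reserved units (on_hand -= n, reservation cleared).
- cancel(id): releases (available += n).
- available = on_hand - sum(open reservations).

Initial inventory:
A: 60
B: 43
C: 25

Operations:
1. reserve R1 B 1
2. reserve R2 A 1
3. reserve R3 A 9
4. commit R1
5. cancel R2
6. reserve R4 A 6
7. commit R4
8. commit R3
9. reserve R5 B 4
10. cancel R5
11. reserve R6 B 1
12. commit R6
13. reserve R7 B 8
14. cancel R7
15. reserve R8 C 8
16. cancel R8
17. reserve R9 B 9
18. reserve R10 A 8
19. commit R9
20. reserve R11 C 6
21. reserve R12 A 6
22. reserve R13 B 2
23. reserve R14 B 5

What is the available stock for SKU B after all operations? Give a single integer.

Step 1: reserve R1 B 1 -> on_hand[A=60 B=43 C=25] avail[A=60 B=42 C=25] open={R1}
Step 2: reserve R2 A 1 -> on_hand[A=60 B=43 C=25] avail[A=59 B=42 C=25] open={R1,R2}
Step 3: reserve R3 A 9 -> on_hand[A=60 B=43 C=25] avail[A=50 B=42 C=25] open={R1,R2,R3}
Step 4: commit R1 -> on_hand[A=60 B=42 C=25] avail[A=50 B=42 C=25] open={R2,R3}
Step 5: cancel R2 -> on_hand[A=60 B=42 C=25] avail[A=51 B=42 C=25] open={R3}
Step 6: reserve R4 A 6 -> on_hand[A=60 B=42 C=25] avail[A=45 B=42 C=25] open={R3,R4}
Step 7: commit R4 -> on_hand[A=54 B=42 C=25] avail[A=45 B=42 C=25] open={R3}
Step 8: commit R3 -> on_hand[A=45 B=42 C=25] avail[A=45 B=42 C=25] open={}
Step 9: reserve R5 B 4 -> on_hand[A=45 B=42 C=25] avail[A=45 B=38 C=25] open={R5}
Step 10: cancel R5 -> on_hand[A=45 B=42 C=25] avail[A=45 B=42 C=25] open={}
Step 11: reserve R6 B 1 -> on_hand[A=45 B=42 C=25] avail[A=45 B=41 C=25] open={R6}
Step 12: commit R6 -> on_hand[A=45 B=41 C=25] avail[A=45 B=41 C=25] open={}
Step 13: reserve R7 B 8 -> on_hand[A=45 B=41 C=25] avail[A=45 B=33 C=25] open={R7}
Step 14: cancel R7 -> on_hand[A=45 B=41 C=25] avail[A=45 B=41 C=25] open={}
Step 15: reserve R8 C 8 -> on_hand[A=45 B=41 C=25] avail[A=45 B=41 C=17] open={R8}
Step 16: cancel R8 -> on_hand[A=45 B=41 C=25] avail[A=45 B=41 C=25] open={}
Step 17: reserve R9 B 9 -> on_hand[A=45 B=41 C=25] avail[A=45 B=32 C=25] open={R9}
Step 18: reserve R10 A 8 -> on_hand[A=45 B=41 C=25] avail[A=37 B=32 C=25] open={R10,R9}
Step 19: commit R9 -> on_hand[A=45 B=32 C=25] avail[A=37 B=32 C=25] open={R10}
Step 20: reserve R11 C 6 -> on_hand[A=45 B=32 C=25] avail[A=37 B=32 C=19] open={R10,R11}
Step 21: reserve R12 A 6 -> on_hand[A=45 B=32 C=25] avail[A=31 B=32 C=19] open={R10,R11,R12}
Step 22: reserve R13 B 2 -> on_hand[A=45 B=32 C=25] avail[A=31 B=30 C=19] open={R10,R11,R12,R13}
Step 23: reserve R14 B 5 -> on_hand[A=45 B=32 C=25] avail[A=31 B=25 C=19] open={R10,R11,R12,R13,R14}
Final available[B] = 25

Answer: 25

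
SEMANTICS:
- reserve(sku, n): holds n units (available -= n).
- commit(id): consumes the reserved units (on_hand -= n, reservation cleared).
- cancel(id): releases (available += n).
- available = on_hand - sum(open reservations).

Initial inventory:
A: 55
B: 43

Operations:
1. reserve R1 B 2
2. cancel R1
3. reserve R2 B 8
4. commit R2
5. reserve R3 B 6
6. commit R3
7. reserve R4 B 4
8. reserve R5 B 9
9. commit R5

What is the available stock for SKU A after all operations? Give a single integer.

Answer: 55

Derivation:
Step 1: reserve R1 B 2 -> on_hand[A=55 B=43] avail[A=55 B=41] open={R1}
Step 2: cancel R1 -> on_hand[A=55 B=43] avail[A=55 B=43] open={}
Step 3: reserve R2 B 8 -> on_hand[A=55 B=43] avail[A=55 B=35] open={R2}
Step 4: commit R2 -> on_hand[A=55 B=35] avail[A=55 B=35] open={}
Step 5: reserve R3 B 6 -> on_hand[A=55 B=35] avail[A=55 B=29] open={R3}
Step 6: commit R3 -> on_hand[A=55 B=29] avail[A=55 B=29] open={}
Step 7: reserve R4 B 4 -> on_hand[A=55 B=29] avail[A=55 B=25] open={R4}
Step 8: reserve R5 B 9 -> on_hand[A=55 B=29] avail[A=55 B=16] open={R4,R5}
Step 9: commit R5 -> on_hand[A=55 B=20] avail[A=55 B=16] open={R4}
Final available[A] = 55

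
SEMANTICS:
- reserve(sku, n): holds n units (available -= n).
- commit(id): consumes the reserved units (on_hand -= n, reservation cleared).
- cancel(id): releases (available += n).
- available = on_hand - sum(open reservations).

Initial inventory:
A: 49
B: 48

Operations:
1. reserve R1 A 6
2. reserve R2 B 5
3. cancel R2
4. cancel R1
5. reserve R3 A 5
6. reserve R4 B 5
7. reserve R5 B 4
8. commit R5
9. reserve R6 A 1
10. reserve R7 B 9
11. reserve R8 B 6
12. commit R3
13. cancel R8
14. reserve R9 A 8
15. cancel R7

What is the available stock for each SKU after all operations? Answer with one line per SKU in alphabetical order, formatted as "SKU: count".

Answer: A: 35
B: 39

Derivation:
Step 1: reserve R1 A 6 -> on_hand[A=49 B=48] avail[A=43 B=48] open={R1}
Step 2: reserve R2 B 5 -> on_hand[A=49 B=48] avail[A=43 B=43] open={R1,R2}
Step 3: cancel R2 -> on_hand[A=49 B=48] avail[A=43 B=48] open={R1}
Step 4: cancel R1 -> on_hand[A=49 B=48] avail[A=49 B=48] open={}
Step 5: reserve R3 A 5 -> on_hand[A=49 B=48] avail[A=44 B=48] open={R3}
Step 6: reserve R4 B 5 -> on_hand[A=49 B=48] avail[A=44 B=43] open={R3,R4}
Step 7: reserve R5 B 4 -> on_hand[A=49 B=48] avail[A=44 B=39] open={R3,R4,R5}
Step 8: commit R5 -> on_hand[A=49 B=44] avail[A=44 B=39] open={R3,R4}
Step 9: reserve R6 A 1 -> on_hand[A=49 B=44] avail[A=43 B=39] open={R3,R4,R6}
Step 10: reserve R7 B 9 -> on_hand[A=49 B=44] avail[A=43 B=30] open={R3,R4,R6,R7}
Step 11: reserve R8 B 6 -> on_hand[A=49 B=44] avail[A=43 B=24] open={R3,R4,R6,R7,R8}
Step 12: commit R3 -> on_hand[A=44 B=44] avail[A=43 B=24] open={R4,R6,R7,R8}
Step 13: cancel R8 -> on_hand[A=44 B=44] avail[A=43 B=30] open={R4,R6,R7}
Step 14: reserve R9 A 8 -> on_hand[A=44 B=44] avail[A=35 B=30] open={R4,R6,R7,R9}
Step 15: cancel R7 -> on_hand[A=44 B=44] avail[A=35 B=39] open={R4,R6,R9}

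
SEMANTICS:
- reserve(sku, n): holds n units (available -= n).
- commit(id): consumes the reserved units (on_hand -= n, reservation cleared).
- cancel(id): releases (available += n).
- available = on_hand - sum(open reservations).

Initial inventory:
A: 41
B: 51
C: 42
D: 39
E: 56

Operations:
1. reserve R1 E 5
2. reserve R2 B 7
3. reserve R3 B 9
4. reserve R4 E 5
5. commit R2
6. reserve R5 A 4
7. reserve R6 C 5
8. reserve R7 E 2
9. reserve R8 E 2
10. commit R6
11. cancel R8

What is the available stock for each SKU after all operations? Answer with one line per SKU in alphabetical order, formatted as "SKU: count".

Answer: A: 37
B: 35
C: 37
D: 39
E: 44

Derivation:
Step 1: reserve R1 E 5 -> on_hand[A=41 B=51 C=42 D=39 E=56] avail[A=41 B=51 C=42 D=39 E=51] open={R1}
Step 2: reserve R2 B 7 -> on_hand[A=41 B=51 C=42 D=39 E=56] avail[A=41 B=44 C=42 D=39 E=51] open={R1,R2}
Step 3: reserve R3 B 9 -> on_hand[A=41 B=51 C=42 D=39 E=56] avail[A=41 B=35 C=42 D=39 E=51] open={R1,R2,R3}
Step 4: reserve R4 E 5 -> on_hand[A=41 B=51 C=42 D=39 E=56] avail[A=41 B=35 C=42 D=39 E=46] open={R1,R2,R3,R4}
Step 5: commit R2 -> on_hand[A=41 B=44 C=42 D=39 E=56] avail[A=41 B=35 C=42 D=39 E=46] open={R1,R3,R4}
Step 6: reserve R5 A 4 -> on_hand[A=41 B=44 C=42 D=39 E=56] avail[A=37 B=35 C=42 D=39 E=46] open={R1,R3,R4,R5}
Step 7: reserve R6 C 5 -> on_hand[A=41 B=44 C=42 D=39 E=56] avail[A=37 B=35 C=37 D=39 E=46] open={R1,R3,R4,R5,R6}
Step 8: reserve R7 E 2 -> on_hand[A=41 B=44 C=42 D=39 E=56] avail[A=37 B=35 C=37 D=39 E=44] open={R1,R3,R4,R5,R6,R7}
Step 9: reserve R8 E 2 -> on_hand[A=41 B=44 C=42 D=39 E=56] avail[A=37 B=35 C=37 D=39 E=42] open={R1,R3,R4,R5,R6,R7,R8}
Step 10: commit R6 -> on_hand[A=41 B=44 C=37 D=39 E=56] avail[A=37 B=35 C=37 D=39 E=42] open={R1,R3,R4,R5,R7,R8}
Step 11: cancel R8 -> on_hand[A=41 B=44 C=37 D=39 E=56] avail[A=37 B=35 C=37 D=39 E=44] open={R1,R3,R4,R5,R7}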